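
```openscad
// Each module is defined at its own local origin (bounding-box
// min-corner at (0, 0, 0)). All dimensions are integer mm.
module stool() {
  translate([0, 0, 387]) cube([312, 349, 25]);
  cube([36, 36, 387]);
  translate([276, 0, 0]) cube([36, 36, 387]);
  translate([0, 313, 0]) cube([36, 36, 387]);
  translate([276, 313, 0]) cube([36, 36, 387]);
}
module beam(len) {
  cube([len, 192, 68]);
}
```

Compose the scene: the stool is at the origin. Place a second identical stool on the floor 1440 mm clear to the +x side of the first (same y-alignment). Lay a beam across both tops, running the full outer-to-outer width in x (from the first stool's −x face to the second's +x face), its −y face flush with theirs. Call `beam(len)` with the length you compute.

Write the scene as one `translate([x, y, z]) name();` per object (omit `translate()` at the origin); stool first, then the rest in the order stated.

stool();
translate([1752, 0, 0]) stool();
translate([0, 0, 412]) beam(2064);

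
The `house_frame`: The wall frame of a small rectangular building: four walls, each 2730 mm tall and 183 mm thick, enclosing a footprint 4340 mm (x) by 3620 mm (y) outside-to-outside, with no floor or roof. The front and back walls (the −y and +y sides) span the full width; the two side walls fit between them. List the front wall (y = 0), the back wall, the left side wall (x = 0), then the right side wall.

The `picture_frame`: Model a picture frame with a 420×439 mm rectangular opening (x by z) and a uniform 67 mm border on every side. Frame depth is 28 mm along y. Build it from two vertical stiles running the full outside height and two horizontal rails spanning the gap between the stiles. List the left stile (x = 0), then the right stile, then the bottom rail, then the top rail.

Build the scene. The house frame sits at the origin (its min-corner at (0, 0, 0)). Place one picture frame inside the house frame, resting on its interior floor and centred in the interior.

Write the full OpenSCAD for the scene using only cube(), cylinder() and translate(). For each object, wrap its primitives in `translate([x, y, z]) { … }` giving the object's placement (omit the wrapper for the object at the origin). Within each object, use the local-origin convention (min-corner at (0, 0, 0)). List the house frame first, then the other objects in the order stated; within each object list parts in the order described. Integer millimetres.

cube([4340, 183, 2730]);
translate([0, 3437, 0]) cube([4340, 183, 2730]);
translate([0, 183, 0]) cube([183, 3254, 2730]);
translate([4157, 183, 0]) cube([183, 3254, 2730]);
translate([1893, 1796, 0]) {
  cube([67, 28, 573]);
  translate([487, 0, 0]) cube([67, 28, 573]);
  translate([67, 0, 0]) cube([420, 28, 67]);
  translate([67, 0, 506]) cube([420, 28, 67]);
}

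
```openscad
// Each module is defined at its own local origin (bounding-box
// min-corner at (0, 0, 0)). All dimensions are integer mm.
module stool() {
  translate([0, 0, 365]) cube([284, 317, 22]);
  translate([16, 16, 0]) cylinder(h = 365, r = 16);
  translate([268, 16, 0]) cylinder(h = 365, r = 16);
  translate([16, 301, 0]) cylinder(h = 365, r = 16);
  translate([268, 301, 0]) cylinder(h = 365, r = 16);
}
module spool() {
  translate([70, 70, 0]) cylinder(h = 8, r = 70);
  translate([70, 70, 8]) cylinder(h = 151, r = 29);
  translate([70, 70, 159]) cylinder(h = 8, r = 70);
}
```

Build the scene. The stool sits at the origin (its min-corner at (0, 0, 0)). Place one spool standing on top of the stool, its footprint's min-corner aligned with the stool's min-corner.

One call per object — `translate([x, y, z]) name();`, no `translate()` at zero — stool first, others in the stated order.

stool();
translate([0, 0, 387]) spool();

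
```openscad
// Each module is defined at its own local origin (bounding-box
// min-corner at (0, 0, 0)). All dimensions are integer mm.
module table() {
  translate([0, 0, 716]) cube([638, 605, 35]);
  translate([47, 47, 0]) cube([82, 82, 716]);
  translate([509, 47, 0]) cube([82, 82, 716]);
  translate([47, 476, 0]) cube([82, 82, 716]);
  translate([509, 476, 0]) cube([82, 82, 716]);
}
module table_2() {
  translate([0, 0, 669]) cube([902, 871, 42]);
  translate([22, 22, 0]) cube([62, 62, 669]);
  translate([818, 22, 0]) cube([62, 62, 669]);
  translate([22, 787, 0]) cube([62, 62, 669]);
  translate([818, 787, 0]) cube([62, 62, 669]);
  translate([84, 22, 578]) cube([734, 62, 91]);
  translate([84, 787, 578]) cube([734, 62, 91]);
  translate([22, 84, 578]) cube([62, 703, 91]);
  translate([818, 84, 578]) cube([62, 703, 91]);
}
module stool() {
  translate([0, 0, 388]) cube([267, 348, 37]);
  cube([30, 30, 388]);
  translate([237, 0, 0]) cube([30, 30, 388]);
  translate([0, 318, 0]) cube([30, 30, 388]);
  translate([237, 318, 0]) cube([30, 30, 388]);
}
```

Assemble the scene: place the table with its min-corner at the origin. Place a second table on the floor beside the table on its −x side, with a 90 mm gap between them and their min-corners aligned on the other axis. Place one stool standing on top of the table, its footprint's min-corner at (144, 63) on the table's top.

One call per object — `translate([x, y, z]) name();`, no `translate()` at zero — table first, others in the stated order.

table();
translate([-992, 0, 0]) table_2();
translate([144, 63, 751]) stool();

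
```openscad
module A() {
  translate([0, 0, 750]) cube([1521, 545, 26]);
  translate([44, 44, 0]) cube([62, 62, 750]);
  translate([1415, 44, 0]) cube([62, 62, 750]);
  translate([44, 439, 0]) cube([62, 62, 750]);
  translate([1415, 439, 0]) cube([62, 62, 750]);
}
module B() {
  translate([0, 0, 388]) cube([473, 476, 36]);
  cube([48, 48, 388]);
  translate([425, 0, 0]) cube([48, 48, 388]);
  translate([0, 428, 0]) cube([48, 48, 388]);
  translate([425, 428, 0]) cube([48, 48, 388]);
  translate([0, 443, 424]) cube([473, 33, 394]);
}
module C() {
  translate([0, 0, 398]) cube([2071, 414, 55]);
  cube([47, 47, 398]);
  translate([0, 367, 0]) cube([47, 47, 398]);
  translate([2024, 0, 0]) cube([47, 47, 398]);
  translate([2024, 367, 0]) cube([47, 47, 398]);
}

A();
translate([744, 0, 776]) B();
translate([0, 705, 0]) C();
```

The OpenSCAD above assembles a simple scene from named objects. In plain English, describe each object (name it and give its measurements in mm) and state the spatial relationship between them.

A is a table with a 1521×545 mm rectangular top, 26 mm thick, top surface at z = 776 mm, supported by four 62×62 mm square legs, each inset 44 mm from the nearest pair of top edges, running from the floor.

B is a chair: 473×476 mm seat, 36 mm thick, top at z = 424 mm, on four 48 mm square corner legs flush with the seat edges. A 33 mm thick backrest slab spans the full seat width, extending 394 mm above the seat top, its back face flush with the seat's +y edge.

C is a long wooden bench with a 2071 mm (x) × 414 mm (y) seat, 55 mm thick, its top surface 453 mm above the floor. Four 47 mm square legs at the seat corners, flush with the edges, run from z = 0 to the seat underside.

The chair is on top of the table. The bench is on the floor beside the table on its +y side.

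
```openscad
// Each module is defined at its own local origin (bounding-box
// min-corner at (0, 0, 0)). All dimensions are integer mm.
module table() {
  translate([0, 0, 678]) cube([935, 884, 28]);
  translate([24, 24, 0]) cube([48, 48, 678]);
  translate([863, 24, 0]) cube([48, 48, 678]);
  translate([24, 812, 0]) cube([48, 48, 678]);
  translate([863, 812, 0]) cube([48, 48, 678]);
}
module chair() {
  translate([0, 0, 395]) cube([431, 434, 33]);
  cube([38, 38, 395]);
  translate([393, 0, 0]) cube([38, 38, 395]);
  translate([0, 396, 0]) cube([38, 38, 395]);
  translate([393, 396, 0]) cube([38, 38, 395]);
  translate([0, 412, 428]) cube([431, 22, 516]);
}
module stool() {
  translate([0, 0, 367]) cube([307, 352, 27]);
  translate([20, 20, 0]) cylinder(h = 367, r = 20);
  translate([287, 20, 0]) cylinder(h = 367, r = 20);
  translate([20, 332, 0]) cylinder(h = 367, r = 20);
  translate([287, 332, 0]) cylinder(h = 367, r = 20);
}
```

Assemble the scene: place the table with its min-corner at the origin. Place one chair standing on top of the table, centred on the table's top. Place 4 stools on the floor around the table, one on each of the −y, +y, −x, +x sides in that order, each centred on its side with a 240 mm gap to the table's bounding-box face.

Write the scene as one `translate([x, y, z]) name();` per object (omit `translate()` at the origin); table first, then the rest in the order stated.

table();
translate([252, 225, 706]) chair();
translate([314, -592, 0]) stool();
translate([314, 1124, 0]) stool();
translate([-547, 266, 0]) stool();
translate([1175, 266, 0]) stool();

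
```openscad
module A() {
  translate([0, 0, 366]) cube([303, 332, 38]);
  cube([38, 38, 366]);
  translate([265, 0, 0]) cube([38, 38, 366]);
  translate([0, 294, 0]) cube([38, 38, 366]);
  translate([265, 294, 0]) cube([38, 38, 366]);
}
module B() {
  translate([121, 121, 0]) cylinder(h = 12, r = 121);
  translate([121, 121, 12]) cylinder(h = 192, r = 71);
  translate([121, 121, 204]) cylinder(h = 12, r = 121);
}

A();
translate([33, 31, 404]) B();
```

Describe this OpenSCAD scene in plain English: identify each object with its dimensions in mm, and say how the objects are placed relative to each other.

A is a four-legged stool. The seat is 303×332 mm, 38 mm thick, top at z = 404 mm. It stands on four square legs, each 38×38 mm in cross-section, from z = 0 to the seat underside, each flush with a corner of the seat.

B is a spool: two coaxial disc flanges of radius 121 mm and thickness 12 mm, joined by a core cylinder of radius 71 mm and height 192 mm. The lower flange rests on z = 0 and the three cylinders share a vertical axis.

The spool is on top of the stool.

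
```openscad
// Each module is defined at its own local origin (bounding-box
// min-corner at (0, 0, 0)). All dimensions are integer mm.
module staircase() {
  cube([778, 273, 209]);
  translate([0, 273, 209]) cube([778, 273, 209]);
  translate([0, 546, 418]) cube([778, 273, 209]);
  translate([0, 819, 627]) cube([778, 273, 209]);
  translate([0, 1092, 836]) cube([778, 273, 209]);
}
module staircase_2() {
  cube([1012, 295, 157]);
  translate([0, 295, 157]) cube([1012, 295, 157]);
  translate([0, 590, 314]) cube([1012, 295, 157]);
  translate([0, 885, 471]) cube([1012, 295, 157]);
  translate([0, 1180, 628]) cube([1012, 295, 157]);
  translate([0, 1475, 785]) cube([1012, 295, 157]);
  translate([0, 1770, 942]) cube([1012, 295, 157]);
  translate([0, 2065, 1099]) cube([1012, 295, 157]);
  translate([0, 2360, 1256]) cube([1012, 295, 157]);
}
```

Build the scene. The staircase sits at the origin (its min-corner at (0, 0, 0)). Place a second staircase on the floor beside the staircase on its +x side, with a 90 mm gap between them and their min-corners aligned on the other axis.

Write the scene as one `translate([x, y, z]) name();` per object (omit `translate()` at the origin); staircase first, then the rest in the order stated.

staircase();
translate([868, 0, 0]) staircase_2();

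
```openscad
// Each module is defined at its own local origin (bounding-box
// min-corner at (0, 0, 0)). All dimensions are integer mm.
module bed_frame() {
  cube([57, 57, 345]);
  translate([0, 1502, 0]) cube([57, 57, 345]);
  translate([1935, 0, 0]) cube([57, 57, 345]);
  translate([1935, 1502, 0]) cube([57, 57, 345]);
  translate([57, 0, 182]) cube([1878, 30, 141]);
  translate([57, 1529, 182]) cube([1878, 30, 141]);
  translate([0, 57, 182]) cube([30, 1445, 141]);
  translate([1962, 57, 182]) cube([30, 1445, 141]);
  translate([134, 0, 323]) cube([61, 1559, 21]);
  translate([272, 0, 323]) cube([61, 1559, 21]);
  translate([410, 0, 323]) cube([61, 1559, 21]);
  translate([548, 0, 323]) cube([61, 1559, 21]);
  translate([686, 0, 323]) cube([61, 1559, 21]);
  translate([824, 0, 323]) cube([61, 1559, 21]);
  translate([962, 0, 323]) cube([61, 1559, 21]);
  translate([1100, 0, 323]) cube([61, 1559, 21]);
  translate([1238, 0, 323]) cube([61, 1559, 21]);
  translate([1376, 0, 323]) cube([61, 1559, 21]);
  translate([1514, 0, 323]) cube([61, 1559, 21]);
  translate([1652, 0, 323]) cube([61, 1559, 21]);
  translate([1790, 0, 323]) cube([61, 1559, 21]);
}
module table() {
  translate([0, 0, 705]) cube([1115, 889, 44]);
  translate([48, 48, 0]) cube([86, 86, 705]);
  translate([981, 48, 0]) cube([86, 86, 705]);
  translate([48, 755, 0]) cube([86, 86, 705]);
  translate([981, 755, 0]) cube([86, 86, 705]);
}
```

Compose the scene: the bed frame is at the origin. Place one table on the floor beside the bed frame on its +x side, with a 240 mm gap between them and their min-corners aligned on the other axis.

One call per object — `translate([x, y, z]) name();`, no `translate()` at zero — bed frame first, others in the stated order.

bed_frame();
translate([2232, 0, 0]) table();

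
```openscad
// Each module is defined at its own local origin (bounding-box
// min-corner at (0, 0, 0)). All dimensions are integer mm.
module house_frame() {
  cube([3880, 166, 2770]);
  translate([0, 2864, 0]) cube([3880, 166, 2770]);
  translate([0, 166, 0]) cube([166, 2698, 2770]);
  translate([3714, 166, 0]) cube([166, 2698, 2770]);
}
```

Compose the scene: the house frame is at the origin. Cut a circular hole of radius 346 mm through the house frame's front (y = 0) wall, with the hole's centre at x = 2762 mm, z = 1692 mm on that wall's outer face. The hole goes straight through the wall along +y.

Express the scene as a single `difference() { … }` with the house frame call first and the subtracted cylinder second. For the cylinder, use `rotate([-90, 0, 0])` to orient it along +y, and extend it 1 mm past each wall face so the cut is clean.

difference() {
  house_frame();
  translate([2762, -1, 1692]) rotate([-90, 0, 0]) cylinder(h = 168, r = 346);
}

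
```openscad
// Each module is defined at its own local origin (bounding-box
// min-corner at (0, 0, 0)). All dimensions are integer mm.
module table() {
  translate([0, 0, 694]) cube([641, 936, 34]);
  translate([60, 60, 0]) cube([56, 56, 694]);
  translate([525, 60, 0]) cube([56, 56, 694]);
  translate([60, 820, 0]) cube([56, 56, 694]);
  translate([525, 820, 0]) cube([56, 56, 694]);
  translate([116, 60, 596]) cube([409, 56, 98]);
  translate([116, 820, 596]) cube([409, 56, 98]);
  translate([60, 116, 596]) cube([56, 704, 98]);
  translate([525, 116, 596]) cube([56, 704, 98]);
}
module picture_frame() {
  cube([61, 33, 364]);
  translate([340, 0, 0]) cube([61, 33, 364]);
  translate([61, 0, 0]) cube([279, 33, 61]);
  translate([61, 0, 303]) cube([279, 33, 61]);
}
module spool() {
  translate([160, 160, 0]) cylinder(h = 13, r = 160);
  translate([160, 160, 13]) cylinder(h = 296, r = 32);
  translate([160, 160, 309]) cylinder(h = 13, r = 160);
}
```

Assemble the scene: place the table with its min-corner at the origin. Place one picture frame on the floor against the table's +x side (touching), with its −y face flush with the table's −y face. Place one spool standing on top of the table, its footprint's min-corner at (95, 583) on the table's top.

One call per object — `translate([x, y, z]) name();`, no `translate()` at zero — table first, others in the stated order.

table();
translate([641, 0, 0]) picture_frame();
translate([95, 583, 728]) spool();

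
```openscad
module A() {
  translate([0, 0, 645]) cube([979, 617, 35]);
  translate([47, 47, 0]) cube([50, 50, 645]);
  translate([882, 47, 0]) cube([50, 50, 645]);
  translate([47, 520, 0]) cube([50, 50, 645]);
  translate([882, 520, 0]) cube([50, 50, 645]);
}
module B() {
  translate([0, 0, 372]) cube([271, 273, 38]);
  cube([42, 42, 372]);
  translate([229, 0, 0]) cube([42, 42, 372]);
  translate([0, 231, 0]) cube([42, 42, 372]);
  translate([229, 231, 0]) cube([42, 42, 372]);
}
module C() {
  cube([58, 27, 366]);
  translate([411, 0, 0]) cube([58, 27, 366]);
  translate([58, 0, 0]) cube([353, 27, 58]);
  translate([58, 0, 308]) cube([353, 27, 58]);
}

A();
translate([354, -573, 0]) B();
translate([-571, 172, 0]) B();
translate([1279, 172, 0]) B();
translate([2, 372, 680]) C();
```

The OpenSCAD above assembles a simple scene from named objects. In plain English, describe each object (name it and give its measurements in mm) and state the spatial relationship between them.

A is a table: top 979 mm (x) × 617 mm (y), 35 mm thick, upper face at z = 680 mm, on four 50×50 mm square legs, each inset 47 mm from the nearest pair of top edges, running from z = 0 to the bottom of the top.

B is a simple wooden stool: a rectangular seat 271 mm (x) by 273 mm (y), 38 mm thick, top face at z = 410 mm, on four square legs, each 42×42 mm in cross-section. The legs rest on z = 0, each flush with a corner of the seat.

C is a picture frame with a 353×250 mm rectangular opening (x by z) and a uniform 58 mm border on every side. Frame depth is 27 mm along y. It is built from two vertical stiles running the full outside height and two horizontal rails spanning the gap between the stiles.

Three stools sit around the table at the −y, −x, +x sides. The picture frame is on top of the table.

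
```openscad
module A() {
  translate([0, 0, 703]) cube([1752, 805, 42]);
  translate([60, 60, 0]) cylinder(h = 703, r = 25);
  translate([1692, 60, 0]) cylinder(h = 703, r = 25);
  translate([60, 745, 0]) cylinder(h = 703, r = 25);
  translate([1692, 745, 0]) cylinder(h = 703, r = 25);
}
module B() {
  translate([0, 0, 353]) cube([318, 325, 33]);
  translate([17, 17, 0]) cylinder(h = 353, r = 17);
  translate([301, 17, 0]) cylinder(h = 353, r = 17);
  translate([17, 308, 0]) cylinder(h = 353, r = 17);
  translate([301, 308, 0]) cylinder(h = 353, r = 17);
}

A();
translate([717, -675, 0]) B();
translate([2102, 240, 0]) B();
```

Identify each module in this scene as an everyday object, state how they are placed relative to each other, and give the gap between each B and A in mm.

A is a table. B is a stool. Two stools sit around the table at the −y, +x sides. The gap between each stool and the table is 350 mm.

Each stool's nearest face is 350 mm from the table's bounding box.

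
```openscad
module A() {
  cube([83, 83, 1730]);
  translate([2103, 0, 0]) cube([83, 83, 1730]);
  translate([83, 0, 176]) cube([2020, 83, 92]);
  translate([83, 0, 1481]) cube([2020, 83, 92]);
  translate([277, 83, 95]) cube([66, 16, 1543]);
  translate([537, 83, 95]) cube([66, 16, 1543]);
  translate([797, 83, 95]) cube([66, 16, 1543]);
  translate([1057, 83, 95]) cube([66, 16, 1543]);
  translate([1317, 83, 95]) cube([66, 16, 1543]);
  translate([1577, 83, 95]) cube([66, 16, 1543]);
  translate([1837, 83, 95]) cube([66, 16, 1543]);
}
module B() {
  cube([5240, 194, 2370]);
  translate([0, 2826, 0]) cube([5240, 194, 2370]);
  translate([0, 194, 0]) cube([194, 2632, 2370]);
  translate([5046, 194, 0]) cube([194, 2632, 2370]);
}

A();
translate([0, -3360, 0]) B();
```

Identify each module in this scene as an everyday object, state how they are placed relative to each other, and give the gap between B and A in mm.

The house frame's nearest face is 340 mm from the fence section's −y face.

A is a fence section. B is a house frame. The house frame is on the floor beside the fence section on its −y side. The gap between the house frame and the fence section is 340 mm.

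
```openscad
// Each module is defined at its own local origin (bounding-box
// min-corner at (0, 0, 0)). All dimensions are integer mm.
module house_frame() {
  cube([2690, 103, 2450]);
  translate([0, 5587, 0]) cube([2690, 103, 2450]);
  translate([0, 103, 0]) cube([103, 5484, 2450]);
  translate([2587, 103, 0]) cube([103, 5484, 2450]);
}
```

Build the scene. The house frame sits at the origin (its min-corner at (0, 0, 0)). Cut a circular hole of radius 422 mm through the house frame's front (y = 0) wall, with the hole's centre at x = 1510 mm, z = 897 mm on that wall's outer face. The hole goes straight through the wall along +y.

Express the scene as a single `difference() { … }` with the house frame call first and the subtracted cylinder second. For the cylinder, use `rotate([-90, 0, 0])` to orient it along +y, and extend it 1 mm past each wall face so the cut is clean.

difference() {
  house_frame();
  translate([1510, -1, 897]) rotate([-90, 0, 0]) cylinder(h = 105, r = 422);
}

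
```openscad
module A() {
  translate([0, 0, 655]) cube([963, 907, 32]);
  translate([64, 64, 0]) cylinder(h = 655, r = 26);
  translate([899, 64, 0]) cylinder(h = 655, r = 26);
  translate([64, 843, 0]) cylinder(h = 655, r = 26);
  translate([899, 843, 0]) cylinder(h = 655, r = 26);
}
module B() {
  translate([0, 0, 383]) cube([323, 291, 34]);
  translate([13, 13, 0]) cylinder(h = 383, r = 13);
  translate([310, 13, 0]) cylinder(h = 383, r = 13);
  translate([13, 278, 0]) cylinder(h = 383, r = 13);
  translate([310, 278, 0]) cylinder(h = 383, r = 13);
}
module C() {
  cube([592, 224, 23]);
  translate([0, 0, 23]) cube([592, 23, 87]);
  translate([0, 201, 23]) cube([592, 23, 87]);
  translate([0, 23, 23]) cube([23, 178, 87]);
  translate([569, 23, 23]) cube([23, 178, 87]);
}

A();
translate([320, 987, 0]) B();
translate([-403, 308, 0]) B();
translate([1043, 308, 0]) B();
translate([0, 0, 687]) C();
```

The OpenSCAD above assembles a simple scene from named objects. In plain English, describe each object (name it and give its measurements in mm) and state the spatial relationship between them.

A is a table: top 963 mm (x) × 907 mm (y), 32 mm thick, upper face at z = 687 mm, on four round legs of 52 mm diameter, each leg's bounding box inset 38 mm from the nearest pair of top edges, running from z = 0 to the bottom of the top.

B is a simple wooden stool: a rectangular seat 323 mm (x) by 291 mm (y), 34 mm thick, top face at z = 417 mm, on four round legs, each 26 mm in diameter. The legs rest on z = 0, each leg's axis is inset half a diameter from the nearest pair of seat edges (so the leg's bounding box is flush with the corner).

C is an open-topped rectangular box: outside dimensions 592×224×110 mm, with a uniform wall and base thickness of 23 mm. The base is a full 592×224 slab on the floor; four walls sit on top of the base. The front and back walls (the −y and +y sides) span the full width; the two side walls fit between them.

Three stools sit around the table at the +y, −x, +x sides. The open box is on top of the table.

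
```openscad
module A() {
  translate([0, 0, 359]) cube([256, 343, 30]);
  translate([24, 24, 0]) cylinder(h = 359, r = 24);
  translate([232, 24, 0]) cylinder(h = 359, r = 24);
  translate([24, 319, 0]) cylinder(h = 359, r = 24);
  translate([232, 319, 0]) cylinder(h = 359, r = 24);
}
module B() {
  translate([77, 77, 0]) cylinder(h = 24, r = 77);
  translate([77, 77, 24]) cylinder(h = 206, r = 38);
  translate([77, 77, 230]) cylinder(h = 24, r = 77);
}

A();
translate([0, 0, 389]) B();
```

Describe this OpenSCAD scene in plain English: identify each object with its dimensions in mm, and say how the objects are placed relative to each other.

A is a four-legged stool. The seat is 256×343 mm, 30 mm thick, top at z = 389 mm. It stands on four round legs, each 48 mm in diameter, from z = 0 to the seat underside, each leg's axis is inset half a diameter from the nearest pair of seat edges (so the leg's bounding box is flush with the corner).

B is a spool: two coaxial disc flanges of radius 77 mm and thickness 24 mm, joined by a core cylinder of radius 38 mm and height 206 mm. The lower flange rests on z = 0 and the three cylinders share a vertical axis.

The spool is on top of the stool.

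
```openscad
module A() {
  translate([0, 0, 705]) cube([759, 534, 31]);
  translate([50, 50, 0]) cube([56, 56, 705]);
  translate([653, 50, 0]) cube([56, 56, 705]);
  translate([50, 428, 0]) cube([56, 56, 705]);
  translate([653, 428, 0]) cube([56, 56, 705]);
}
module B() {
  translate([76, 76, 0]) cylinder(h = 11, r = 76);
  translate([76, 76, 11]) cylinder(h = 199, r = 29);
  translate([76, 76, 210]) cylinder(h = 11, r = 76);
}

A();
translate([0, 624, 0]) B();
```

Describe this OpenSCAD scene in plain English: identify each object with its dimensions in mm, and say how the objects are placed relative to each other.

A is a table: top 759 mm (x) × 534 mm (y), 31 mm thick, upper face at z = 736 mm, on four 56×56 mm square legs, each inset 50 mm from the nearest pair of top edges, running from z = 0 to the bottom of the top.

B is a spool: two coaxial disc flanges of radius 76 mm and thickness 11 mm, joined by a core cylinder of radius 29 mm and height 199 mm. The lower flange rests on z = 0 and the three cylinders share a vertical axis.

The spool is on the floor beside the table on its +y side.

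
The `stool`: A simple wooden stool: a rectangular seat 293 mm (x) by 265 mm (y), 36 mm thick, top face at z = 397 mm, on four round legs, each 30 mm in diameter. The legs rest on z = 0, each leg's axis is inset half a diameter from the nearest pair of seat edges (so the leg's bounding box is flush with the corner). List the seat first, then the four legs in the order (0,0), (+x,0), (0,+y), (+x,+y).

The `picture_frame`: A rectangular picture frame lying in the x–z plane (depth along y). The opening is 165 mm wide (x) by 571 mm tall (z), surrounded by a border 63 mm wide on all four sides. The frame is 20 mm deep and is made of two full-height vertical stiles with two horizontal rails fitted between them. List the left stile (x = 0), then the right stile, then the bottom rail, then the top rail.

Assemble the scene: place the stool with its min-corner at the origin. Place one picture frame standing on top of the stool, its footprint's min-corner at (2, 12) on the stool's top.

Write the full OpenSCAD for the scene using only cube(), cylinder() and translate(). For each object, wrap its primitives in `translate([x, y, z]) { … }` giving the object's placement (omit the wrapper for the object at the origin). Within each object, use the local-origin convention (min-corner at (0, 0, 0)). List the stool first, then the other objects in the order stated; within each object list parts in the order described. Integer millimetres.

translate([0, 0, 361]) cube([293, 265, 36]);
translate([15, 15, 0]) cylinder(h = 361, r = 15);
translate([278, 15, 0]) cylinder(h = 361, r = 15);
translate([15, 250, 0]) cylinder(h = 361, r = 15);
translate([278, 250, 0]) cylinder(h = 361, r = 15);
translate([2, 12, 397]) {
  cube([63, 20, 697]);
  translate([228, 0, 0]) cube([63, 20, 697]);
  translate([63, 0, 0]) cube([165, 20, 63]);
  translate([63, 0, 634]) cube([165, 20, 63]);
}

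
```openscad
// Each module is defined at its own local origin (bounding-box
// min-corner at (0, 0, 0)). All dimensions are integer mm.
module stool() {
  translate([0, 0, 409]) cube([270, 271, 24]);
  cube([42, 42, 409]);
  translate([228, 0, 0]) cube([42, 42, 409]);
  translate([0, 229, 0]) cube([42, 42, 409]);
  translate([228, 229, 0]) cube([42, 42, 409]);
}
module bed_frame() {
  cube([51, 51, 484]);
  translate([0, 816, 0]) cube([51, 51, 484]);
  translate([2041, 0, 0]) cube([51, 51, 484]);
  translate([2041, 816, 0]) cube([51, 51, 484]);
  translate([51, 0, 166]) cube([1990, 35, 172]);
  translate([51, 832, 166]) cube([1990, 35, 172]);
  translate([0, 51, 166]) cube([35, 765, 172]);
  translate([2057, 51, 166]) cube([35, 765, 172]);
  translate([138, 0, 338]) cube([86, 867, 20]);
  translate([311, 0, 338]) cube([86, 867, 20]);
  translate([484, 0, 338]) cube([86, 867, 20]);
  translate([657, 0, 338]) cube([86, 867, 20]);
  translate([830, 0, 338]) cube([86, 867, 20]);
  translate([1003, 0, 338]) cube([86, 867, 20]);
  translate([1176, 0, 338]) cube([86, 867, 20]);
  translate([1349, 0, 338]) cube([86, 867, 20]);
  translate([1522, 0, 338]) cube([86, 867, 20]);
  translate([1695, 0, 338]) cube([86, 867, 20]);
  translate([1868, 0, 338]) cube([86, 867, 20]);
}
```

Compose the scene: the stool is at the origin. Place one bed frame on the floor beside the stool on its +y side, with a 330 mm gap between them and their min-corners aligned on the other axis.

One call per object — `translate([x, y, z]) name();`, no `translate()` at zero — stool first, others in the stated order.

stool();
translate([0, 601, 0]) bed_frame();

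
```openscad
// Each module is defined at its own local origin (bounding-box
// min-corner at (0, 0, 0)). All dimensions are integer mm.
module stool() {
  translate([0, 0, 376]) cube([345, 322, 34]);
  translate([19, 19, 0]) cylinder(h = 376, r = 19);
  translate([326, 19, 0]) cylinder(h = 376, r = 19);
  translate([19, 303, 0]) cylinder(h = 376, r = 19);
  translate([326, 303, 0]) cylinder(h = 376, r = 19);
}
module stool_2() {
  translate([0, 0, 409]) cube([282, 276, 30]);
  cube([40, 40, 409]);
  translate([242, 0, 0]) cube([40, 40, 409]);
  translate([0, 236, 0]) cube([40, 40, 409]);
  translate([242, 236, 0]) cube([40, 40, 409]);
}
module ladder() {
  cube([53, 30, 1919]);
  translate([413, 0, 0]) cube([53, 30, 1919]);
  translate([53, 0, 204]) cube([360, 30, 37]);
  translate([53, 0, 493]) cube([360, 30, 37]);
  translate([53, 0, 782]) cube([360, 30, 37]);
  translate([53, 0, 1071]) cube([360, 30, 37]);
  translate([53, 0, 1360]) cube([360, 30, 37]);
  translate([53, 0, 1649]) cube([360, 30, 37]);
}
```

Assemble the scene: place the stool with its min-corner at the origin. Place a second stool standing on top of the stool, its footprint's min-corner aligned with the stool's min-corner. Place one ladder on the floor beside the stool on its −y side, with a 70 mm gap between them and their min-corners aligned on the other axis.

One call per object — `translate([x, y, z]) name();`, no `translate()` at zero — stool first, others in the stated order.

stool();
translate([0, 0, 410]) stool_2();
translate([0, -100, 0]) ladder();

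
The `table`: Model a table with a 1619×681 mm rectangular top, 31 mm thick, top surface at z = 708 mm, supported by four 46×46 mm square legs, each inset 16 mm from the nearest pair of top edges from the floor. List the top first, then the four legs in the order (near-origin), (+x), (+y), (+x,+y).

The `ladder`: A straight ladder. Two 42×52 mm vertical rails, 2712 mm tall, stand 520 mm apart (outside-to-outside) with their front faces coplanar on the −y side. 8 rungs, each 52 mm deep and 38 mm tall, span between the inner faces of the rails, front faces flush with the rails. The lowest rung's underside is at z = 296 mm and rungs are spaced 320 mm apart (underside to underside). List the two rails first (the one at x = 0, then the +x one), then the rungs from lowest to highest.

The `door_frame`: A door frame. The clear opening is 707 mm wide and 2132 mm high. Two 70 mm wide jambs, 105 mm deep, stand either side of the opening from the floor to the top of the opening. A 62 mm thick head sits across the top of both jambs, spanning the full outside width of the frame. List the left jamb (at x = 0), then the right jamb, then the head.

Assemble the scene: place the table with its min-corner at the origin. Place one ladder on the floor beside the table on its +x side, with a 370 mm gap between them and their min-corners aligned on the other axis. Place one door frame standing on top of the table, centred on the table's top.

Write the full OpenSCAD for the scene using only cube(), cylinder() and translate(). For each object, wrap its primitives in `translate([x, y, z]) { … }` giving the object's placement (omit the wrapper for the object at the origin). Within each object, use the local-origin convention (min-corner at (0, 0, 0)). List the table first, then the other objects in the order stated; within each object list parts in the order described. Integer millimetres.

translate([0, 0, 677]) cube([1619, 681, 31]);
translate([16, 16, 0]) cube([46, 46, 677]);
translate([1557, 16, 0]) cube([46, 46, 677]);
translate([16, 619, 0]) cube([46, 46, 677]);
translate([1557, 619, 0]) cube([46, 46, 677]);
translate([1989, 0, 0]) {
  cube([42, 52, 2712]);
  translate([478, 0, 0]) cube([42, 52, 2712]);
  translate([42, 0, 296]) cube([436, 52, 38]);
  translate([42, 0, 616]) cube([436, 52, 38]);
  translate([42, 0, 936]) cube([436, 52, 38]);
  translate([42, 0, 1256]) cube([436, 52, 38]);
  translate([42, 0, 1576]) cube([436, 52, 38]);
  translate([42, 0, 1896]) cube([436, 52, 38]);
  translate([42, 0, 2216]) cube([436, 52, 38]);
  translate([42, 0, 2536]) cube([436, 52, 38]);
}
translate([386, 288, 708]) {
  cube([70, 105, 2132]);
  translate([777, 0, 0]) cube([70, 105, 2132]);
  translate([0, 0, 2132]) cube([847, 105, 62]);
}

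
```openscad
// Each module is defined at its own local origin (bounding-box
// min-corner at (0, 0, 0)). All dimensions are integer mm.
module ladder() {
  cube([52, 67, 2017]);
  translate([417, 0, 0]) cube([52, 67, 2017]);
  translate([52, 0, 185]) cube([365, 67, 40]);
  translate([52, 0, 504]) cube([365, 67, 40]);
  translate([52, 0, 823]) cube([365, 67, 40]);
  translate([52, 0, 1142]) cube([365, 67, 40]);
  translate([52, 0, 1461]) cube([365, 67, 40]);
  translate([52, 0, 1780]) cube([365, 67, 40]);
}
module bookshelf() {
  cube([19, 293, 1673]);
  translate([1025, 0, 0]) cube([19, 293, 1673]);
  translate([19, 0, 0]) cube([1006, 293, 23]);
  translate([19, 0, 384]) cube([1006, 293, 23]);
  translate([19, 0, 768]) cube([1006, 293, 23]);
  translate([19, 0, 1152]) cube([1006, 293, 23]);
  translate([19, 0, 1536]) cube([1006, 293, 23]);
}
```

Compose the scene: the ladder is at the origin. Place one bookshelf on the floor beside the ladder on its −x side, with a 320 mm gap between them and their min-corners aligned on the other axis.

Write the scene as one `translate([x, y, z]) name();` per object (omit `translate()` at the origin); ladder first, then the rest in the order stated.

ladder();
translate([-1364, 0, 0]) bookshelf();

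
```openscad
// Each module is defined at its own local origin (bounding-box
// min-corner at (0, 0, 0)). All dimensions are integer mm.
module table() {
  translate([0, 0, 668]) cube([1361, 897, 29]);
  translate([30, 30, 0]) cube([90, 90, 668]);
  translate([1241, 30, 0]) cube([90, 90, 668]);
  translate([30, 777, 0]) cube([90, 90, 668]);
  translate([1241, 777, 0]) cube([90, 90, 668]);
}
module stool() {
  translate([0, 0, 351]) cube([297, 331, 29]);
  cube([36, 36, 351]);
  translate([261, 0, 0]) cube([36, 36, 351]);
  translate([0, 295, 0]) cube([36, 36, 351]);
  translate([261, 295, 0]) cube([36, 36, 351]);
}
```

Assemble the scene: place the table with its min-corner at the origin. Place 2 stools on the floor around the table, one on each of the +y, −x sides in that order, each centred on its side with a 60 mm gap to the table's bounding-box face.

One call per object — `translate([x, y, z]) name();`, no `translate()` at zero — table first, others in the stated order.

table();
translate([532, 957, 0]) stool();
translate([-357, 283, 0]) stool();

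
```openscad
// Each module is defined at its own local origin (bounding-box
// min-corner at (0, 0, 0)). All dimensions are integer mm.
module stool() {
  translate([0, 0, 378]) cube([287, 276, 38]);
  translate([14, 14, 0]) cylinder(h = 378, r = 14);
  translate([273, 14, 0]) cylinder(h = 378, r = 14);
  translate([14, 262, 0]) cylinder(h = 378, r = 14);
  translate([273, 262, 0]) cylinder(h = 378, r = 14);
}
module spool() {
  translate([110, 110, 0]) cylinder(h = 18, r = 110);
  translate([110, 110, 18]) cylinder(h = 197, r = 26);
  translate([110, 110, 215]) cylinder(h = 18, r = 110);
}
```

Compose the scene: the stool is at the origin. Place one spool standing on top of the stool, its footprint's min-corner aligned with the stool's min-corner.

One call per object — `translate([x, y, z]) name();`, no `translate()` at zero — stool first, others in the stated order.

stool();
translate([0, 0, 416]) spool();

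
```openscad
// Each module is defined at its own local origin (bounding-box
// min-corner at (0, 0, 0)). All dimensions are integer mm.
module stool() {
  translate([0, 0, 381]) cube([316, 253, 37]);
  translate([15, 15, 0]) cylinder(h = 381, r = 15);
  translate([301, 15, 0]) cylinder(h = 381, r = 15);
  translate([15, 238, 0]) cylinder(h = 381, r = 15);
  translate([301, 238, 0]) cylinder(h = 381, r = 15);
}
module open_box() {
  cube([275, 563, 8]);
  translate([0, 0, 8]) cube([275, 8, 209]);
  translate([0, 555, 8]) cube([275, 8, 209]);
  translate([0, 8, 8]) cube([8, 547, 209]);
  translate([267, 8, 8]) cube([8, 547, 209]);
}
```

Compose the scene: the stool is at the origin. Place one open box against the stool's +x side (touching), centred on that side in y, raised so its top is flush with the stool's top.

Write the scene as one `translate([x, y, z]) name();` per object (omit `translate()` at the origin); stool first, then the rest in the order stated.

stool();
translate([316, -155, 201]) open_box();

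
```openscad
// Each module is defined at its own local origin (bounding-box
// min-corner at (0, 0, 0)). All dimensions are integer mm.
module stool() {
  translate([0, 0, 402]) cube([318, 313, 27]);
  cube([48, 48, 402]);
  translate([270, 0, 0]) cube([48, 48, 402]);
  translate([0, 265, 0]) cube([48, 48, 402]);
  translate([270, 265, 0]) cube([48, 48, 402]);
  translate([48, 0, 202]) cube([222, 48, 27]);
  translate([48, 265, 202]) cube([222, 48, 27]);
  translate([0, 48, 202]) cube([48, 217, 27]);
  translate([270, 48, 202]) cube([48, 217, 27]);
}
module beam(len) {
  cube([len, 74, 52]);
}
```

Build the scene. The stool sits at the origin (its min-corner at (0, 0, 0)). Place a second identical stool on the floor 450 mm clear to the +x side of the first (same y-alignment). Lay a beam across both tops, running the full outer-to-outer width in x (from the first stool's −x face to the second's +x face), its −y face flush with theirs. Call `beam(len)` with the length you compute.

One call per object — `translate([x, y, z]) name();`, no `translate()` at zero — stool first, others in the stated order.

stool();
translate([768, 0, 0]) stool();
translate([0, 0, 429]) beam(1086);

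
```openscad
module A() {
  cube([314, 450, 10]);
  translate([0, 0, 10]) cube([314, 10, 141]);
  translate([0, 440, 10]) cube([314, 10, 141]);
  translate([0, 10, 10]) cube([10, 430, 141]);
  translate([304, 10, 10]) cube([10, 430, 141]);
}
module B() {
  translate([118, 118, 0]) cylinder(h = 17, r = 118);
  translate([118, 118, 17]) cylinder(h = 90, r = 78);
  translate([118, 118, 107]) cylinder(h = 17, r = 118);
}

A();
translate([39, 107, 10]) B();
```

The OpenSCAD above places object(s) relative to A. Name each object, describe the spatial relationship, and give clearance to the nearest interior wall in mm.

A is an open box. B is a spool. The spool sits inside the open box, centred. The clearance to the nearest interior wall is 29 mm.

Clearances: x = 29, y = 97; minimum 29 mm.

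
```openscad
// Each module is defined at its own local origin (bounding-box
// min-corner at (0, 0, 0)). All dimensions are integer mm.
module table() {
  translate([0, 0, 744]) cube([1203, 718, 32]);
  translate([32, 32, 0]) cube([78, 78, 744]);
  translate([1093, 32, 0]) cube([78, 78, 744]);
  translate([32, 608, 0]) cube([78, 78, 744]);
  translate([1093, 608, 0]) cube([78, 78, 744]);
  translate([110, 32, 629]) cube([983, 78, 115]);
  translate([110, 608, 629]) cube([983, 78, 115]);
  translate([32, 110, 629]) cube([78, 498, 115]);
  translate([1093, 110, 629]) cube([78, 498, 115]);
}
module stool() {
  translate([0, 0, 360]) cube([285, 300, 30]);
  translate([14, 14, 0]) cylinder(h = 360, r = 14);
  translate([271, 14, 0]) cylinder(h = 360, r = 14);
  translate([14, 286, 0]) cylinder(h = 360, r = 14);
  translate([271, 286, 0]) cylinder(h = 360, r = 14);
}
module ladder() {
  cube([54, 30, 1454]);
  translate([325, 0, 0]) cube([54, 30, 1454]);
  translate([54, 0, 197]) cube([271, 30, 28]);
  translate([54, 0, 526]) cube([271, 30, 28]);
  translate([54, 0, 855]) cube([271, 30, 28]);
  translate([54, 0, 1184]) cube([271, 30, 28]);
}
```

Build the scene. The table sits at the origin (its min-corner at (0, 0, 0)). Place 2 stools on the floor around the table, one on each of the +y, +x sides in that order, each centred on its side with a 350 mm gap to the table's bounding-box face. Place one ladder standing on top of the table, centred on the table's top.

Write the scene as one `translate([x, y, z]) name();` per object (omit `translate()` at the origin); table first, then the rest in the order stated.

table();
translate([459, 1068, 0]) stool();
translate([1553, 209, 0]) stool();
translate([412, 344, 776]) ladder();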